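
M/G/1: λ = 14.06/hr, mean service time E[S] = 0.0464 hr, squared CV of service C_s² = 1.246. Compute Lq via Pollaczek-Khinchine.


ρ = λ·E[S] = 14.06·0.0464 = 0.6524
Lq = ρ²(1+C_s²)/(2(1−ρ)) = 0.4256·(1+1.246)/(2·0.3476)
= 0.4256·2.2460/0.6952 = 1.37495

Final: 1.37495


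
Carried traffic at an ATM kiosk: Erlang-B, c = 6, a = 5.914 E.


B(6,5.914) = 0.258861 (Erlang-B)
Carried load = a(1 − B) = 5.914·(1 − 0.258861) = 5.914·0.741139 = 4.3831 E

Final: 4.3831 Erlangs


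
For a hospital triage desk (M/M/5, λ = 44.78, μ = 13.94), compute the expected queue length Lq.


a = λ/μ = 3.2123; ρ = a/5 = 0.6425
P₀ = 0.036622
Lq = P₀·a^c·ρ / (c!·(1−ρ)²) = 0.036622·342.06338·0.6425/(120·0.12783)
= 0.52467

Final: 0.52467


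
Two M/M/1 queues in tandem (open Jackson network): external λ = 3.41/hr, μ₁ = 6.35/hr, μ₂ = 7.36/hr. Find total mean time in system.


Each node sees arrival rate λ = 3.41/hr (tandem ⇒ throughput preserved).
W₁ = 1/(μ₁−λ) = 1/(6.35−3.41) = 0.34014 hr
W₂ = 1/(μ₂−λ) = 1/(7.36−3.41) = 0.25316 hr
W_total = W₁ + W₂ = 0.34014 + 0.25316 = 0.59330 hr

Final: 0.59330 hr


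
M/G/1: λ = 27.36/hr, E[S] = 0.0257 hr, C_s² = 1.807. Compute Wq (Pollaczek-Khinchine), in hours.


ρ = λ·E[S] = 27.36·0.0257 = 0.7032
E[S²] = E[S]²(1+C_s²) = 0.0257²·(1+1.807) = 0.001854
Wq = λ·E[S²]/(2(1−ρ)) = 27.36·0.001854/(2·0.2968) = 0.08544 hr

Final: 0.08544 hr


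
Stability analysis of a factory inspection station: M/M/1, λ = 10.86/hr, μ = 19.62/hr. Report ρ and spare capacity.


Total capacity cμ = 1·19.62 = 19.62/hr
ρ = λ/(cμ) = 10.86/19.62 = 0.5535
Stable ⇔ ρ < 1: YES
Spare capacity = cμ − λ = 19.62 − 10.86 = 8.76/hr

Final: ρ = 0.5535; stable; margin = 8.76/hr


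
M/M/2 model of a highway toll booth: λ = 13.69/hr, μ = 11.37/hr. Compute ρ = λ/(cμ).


ρ = λ/(cμ) = 13.69/(2·11.37) = 13.69/22.74 = 0.6020

Final: 0.6020


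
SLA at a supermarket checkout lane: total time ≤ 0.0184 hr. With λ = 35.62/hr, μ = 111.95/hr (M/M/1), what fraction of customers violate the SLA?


W ~ Exponential(μ−λ) for M/M/1.
μ − λ = 111.95 − 35.62 = 76.3300
P(W > t) = e^{−(μ−λ)t} = e^{−1.4045} = 0.245497

Final: 0.245497


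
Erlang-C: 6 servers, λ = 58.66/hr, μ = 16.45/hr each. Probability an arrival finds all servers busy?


a = λ/μ = 3.5660; ρ = a/6 = 0.5943
P₀ = 0.026981 (from M/M/c formula)
C(c,a) = [a^c/(c!(1−ρ))]·P₀ = [2056.16015/(720·0.4057)]·0.026981
= 7.03959·0.026981 = 0.189933

Final: 0.189933


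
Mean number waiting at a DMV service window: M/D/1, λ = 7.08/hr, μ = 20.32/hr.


ρ = 7.08/20.32 = 0.3484
M/D/1: Lq = ρ²/(2(1−ρ)) = 0.1214/(2·0.6516) = 0.09316

Final: 0.09316


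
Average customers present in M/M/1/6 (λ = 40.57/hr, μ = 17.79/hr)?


ρ = 40.57/17.79 = 2.2805
L = ρ[1 − (K+1)ρ^K + Kρ^(K+1)] / [(1−ρ)(1−ρ^(K+1))]
Numerator: 2.2805·(1 − 7·140.661213 + 6·320.777145) = 2146.023875
Denominator: (-1.2805)·(-319.777145) = 409.472926
L = 2146.023875/409.472926 = 5.2409

Final: 5.2409


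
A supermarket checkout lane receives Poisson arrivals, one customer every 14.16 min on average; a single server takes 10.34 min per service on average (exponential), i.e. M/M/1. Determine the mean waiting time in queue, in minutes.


λ = 60/14.16 = 4.2373 /hr
μ = 60/10.34 = 5.8027 /hr
ρ = λ/μ = 4.2373/5.8027 = 0.7302
Wq = ρ/(μ−λ) = 0.7302/(5.8027−4.2373) = 0.46647 hr
In minutes: 0.46647·60 = 27.988 min

Final: 27.988 min


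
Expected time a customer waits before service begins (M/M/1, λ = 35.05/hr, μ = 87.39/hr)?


ρ = 35.05/87.39 = 0.4011
Wq = ρ/(μ−λ) = 0.4011/(87.39 − 35.05) = 0.4011/52.34 = 0.007663 hr

Final: 0.007663 hr


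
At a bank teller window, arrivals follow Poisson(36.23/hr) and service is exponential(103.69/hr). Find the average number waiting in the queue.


ρ = 36.23/103.69 = 0.3494
Lq = ρ²/(1−ρ) = 0.1221/0.6506 = 0.1877

Final: 0.1877


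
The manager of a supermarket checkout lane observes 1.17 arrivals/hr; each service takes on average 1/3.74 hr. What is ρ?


ρ = λ/μ = 1.17/3.74 = 0.3128

Final: 0.3128


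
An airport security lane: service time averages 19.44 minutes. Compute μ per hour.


μ = 1/(service time) in consistent units.
1 hour = 60 min, so μ = 60/19.44 = 3.0864 per hour

Final: 3.0864 /hr


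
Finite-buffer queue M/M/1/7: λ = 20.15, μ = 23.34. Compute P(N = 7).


ρ = λ/μ = 20.15/23.34 = 0.8633
P_K = (1−ρ)ρ^K/(1−ρ^(K+1)) = (0.1367·0.357453)/(1 − 0.308598)
= 0.048855/0.691402 = 0.070661

Final: 0.070661


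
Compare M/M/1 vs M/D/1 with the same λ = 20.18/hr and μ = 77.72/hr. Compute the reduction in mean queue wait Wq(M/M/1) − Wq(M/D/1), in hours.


ρ = 20.18/77.72 = 0.2597
Wq(M/M/1) = ρ/(μ−λ) = 0.2597/57.54 = 0.004513 hr
Wq(M/D/1) = ρ/(2(μ−λ)) = 0.002256 hr
Savings = 0.004513 − 0.002256 = 0.002256 hr

Final: 0.002256 hr


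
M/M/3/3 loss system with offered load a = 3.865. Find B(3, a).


B(c,a) = (a^c/c!) / Σ_{k=0}^{c} a^k/k!
a^3/3! = 9.622707
Σ terms (k=0..3): 1.00000 + 3.86500 + 7.46911 + 9.62271 = 21.956819
B = 9.622707/21.956819 = 0.438256

Final: 0.438256


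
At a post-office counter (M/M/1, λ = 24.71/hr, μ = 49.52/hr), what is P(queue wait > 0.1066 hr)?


ρ = 24.71/49.52 = 0.4990
P(Wq > t) = ρ·e^{−(μ−λ)t} = 0.4990·e^{−2.6447}
= 0.4990·0.071023 = 0.035440

Final: 0.035440


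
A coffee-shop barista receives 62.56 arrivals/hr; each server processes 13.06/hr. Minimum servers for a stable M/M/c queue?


Stability requires cμ > λ ⇔ c > λ/μ.
λ/μ = 62.56/13.06 = 4.7902
Minimum integer c = ⌊4.7902⌋ + 1 = 5
Check: 5·13.06 = 65.30 > 62.56, while 4·13.06 = 52.24 ≤ 62.56

Final: 5 servers


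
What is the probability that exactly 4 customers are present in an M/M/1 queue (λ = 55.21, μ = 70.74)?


ρ = 55.21/70.74 = 0.7805
P_n = (1−ρ)·ρ^n = (1 − 0.7805)·0.7805^4 = 0.2195·0.371031 = 0.081455

Final: 0.081455


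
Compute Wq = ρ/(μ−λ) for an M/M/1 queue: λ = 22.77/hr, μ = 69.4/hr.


ρ = 22.77/69.4 = 0.3281
Wq = ρ/(μ−λ) = 0.3281/(69.4 − 22.77) = 0.3281/46.63 = 0.007036 hr

Final: 0.007036 hr


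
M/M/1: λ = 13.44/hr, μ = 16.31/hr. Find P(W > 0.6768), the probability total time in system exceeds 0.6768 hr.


W ~ Exponential(μ−λ) for M/M/1.
μ − λ = 16.31 − 13.44 = 2.8700
P(W > t) = e^{−(μ−λ)t} = e^{−1.9424} = 0.143357

Final: 0.143357


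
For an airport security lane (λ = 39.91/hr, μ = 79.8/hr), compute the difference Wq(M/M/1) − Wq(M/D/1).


ρ = 39.91/79.8 = 0.5001
Wq(M/M/1) = ρ/(μ−λ) = 0.5001/39.89 = 0.01254 hr
Wq(M/D/1) = ρ/(2(μ−λ)) = 0.006269 hr
Savings = 0.01254 − 0.006269 = 0.006269 hr

Final: 0.006269 hr


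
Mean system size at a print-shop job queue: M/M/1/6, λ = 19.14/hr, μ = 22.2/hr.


ρ = 19.14/22.2 = 0.8622
L = ρ[1 − (K+1)ρ^K + Kρ^(K+1)] / [(1−ρ)(1−ρ^(K+1))]
Numerator: 0.8622·(1 − 7·0.410709 + 6·0.354097) = 0.215217
Denominator: (0.1378)·(0.645903) = 0.089030
L = 0.215217/0.089030 = 2.4174

Final: 2.4174


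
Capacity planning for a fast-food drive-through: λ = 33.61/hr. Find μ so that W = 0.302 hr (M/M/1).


W = 1/(μ−λ) ⇒ μ − λ = 1/W = 1/0.302 = 3.3113
μ = λ + 1/W = 33.61 + 3.3113 = 36.9213 per hr

Final: 36.9213 /hr


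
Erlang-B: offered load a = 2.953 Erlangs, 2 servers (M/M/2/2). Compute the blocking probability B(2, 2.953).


B(c,a) = (a^c/c!) / Σ_{k=0}^{c} a^k/k!
a^2/2! = 4.360104
Σ terms (k=0..2): 1.00000 + 2.95300 + 4.36010 = 8.313104
B = 4.360104/8.313104 = 0.524486

Final: 0.524486


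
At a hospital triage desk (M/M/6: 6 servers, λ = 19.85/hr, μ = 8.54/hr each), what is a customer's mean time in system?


a = 2.3244; ρ = 0.3874; P₀ = 0.097488
Lq = P₀·a^c·ρ/(c!(1−ρ)²) = 0.02204
Wq = Lq/λ = 0.02204/19.85 = 0.001110 hr
W = Wq + 1/μ = 0.001110 + 0.11710 = 0.11821 hr

Final: 0.11821 hr


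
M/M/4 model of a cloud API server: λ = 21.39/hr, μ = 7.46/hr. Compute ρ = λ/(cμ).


ρ = λ/(cμ) = 21.39/(4·7.46) = 21.39/29.84 = 0.7168

Final: 0.7168


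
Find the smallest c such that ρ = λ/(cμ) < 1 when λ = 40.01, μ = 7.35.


Stability requires cμ > λ ⇔ c > λ/μ.
λ/μ = 40.01/7.35 = 5.4435
Minimum integer c = ⌊5.4435⌋ + 1 = 6
Check: 6·7.35 = 44.10 > 40.01, while 5·7.35 = 36.75 ≤ 40.01

Final: 6 servers


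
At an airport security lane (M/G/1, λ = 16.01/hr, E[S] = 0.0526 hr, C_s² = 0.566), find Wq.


ρ = λ·E[S] = 16.01·0.0526 = 0.8421
E[S²] = E[S]²(1+C_s²) = 0.0526²·(1+0.566) = 0.004333
Wq = λ·E[S²]/(2(1−ρ)) = 16.01·0.004333/(2·0.1579) = 0.21969 hr

Final: 0.21969 hr


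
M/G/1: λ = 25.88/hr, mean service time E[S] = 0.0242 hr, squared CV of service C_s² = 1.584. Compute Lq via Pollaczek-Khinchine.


ρ = λ·E[S] = 25.88·0.0242 = 0.6263
Lq = ρ²(1+C_s²)/(2(1−ρ)) = 0.3922·(1+1.584)/(2·0.3737)
= 0.3922·2.5840/0.7474 = 1.35611

Final: 1.35611


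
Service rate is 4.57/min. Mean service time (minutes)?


Mean service time = 1/μ = 1/4.57 minute = 0.21882 minute
In minutes: 0.21882 × 1 = 0.2188 min

Final: 0.2188 min


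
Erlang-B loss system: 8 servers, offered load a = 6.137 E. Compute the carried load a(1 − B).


B(8,6.137) = 0.129520 (Erlang-B)
Carried load = a(1 − B) = 6.137·(1 − 0.129520) = 6.137·0.870480 = 5.3421 E

Final: 5.3421 Erlangs


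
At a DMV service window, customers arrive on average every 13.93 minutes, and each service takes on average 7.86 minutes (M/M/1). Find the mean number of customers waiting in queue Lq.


λ = 60/13.93 = 4.3073 /hr
μ = 60/7.86 = 7.6336 /hr
ρ = λ/μ = 4.3073/7.6336 = 0.5642
Lq = ρ²/(1−ρ) = 0.3184/0.4358 = 0.7306

Final: 0.7306


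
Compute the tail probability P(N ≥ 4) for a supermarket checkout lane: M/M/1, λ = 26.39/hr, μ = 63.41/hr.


ρ = 26.39/63.41 = 0.4162
P(N ≥ n) = ρ^n = 0.4162^4 = 0.030000

Final: 0.030000


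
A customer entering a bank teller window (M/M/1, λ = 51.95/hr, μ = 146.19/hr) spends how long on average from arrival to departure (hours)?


W = 1/(μ−λ) = 1/(146.19 − 51.95) = 1/94.24 = 0.01061 hr

Final: 0.01061 hr


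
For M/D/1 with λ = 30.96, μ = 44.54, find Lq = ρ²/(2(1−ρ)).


ρ = 30.96/44.54 = 0.6951
M/D/1: Lq = ρ²/(2(1−ρ)) = 0.4832/(2·0.3049) = 0.79236

Final: 0.79236


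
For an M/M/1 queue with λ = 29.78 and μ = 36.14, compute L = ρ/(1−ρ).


ρ = λ/μ = 29.78/36.14 = 0.8240
L = ρ/(1−ρ) = 0.8240/(1 − 0.8240) = 0.8240/0.1760 = 4.6824

Final: 4.6824


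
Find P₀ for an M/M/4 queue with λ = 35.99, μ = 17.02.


a = λ/μ = 35.99/17.02 = 2.1146; ρ = a/c = 0.5286
Σ_{k=0}^{3} a^k/k! (terms k=0..3) = 1.00000 + 2.11457 + 2.23571 + 1.57585 = 6.92613
Tail: a^4/(4!(1−ρ)) = 19.99352/(24·0.4714) = 1.76737
P₀ = 1/(6.92613 + 1.76737) = 1/8.69350 = 0.115028

Final: 0.115028


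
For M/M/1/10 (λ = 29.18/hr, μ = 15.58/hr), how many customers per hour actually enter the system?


ρ = 1.8729; P_K = (1−ρ)ρ^10/(1−ρ^11) = 0.466542
λ_eff = λ(1 − P_K) = 29.18·(1 − 0.466542) = 29.18·0.533458 = 15.5663 /hr

Final: 15.5663 /hr


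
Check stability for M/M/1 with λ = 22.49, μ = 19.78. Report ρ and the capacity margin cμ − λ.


Total capacity cμ = 1·19.78 = 19.78/hr
ρ = λ/(cμ) = 22.49/19.78 = 1.1370
Stable ⇔ ρ < 1: NO
Spare capacity = cμ − λ = 19.78 − 22.49 = -2.71/hr

Final: ρ = 1.1370; unstable; margin = -2.71/hr


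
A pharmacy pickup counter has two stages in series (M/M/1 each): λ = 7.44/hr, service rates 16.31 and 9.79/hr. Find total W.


Each node sees arrival rate λ = 7.44/hr (tandem ⇒ throughput preserved).
W₁ = 1/(μ₁−λ) = 1/(16.31−7.44) = 0.11274 hr
W₂ = 1/(μ₂−λ) = 1/(9.79−7.44) = 0.42553 hr
W_total = W₁ + W₂ = 0.11274 + 0.42553 = 0.53827 hr

Final: 0.53827 hr


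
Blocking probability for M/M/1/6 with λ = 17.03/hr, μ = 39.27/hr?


ρ = λ/μ = 17.03/39.27 = 0.4337
P_K = (1−ρ)ρ^K/(1−ρ^(K+1)) = (0.5663·0.006652)/(1 − 0.002885)
= 0.003767/0.997115 = 0.003778

Final: 0.003778


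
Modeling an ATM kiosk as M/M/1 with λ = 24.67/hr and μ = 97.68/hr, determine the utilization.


ρ = λ/μ = 24.67/97.68 = 0.2526

Final: 0.2526


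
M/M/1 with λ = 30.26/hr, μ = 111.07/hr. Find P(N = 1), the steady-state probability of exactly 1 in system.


ρ = 30.26/111.07 = 0.2724
P_n = (1−ρ)·ρ^n = (1 − 0.2724)·0.2724^1 = 0.7276·0.272441 = 0.198217

Final: 0.198217


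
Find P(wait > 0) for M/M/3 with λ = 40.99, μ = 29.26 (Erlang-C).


a = λ/μ = 1.4009; ρ = a/3 = 0.4670
P₀ = 0.235752 (from M/M/c formula)
C(c,a) = [a^c/(c!(1−ρ))]·P₀ = [2.74923/(6·0.5330)]·0.235752
= 0.85961·0.235752 = 0.202655

Final: 0.202655


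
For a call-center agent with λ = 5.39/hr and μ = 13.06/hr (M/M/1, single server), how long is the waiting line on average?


ρ = 5.39/13.06 = 0.4127
Lq = ρ²/(1−ρ) = 0.1703/0.5873 = 0.2900

Final: 0.2900


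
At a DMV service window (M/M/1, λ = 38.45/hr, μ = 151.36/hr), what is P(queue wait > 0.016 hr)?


ρ = 38.45/151.36 = 0.2540
P(Wq > t) = ρ·e^{−(μ−λ)t} = 0.2540·e^{−1.8066}
= 0.2540·0.164218 = 0.041716

Final: 0.041716


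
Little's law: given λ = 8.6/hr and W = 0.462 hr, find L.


L = λW = 8.6·0.462 = 3.9732

Final: 3.9732


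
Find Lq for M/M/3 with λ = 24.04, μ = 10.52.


a = λ/μ = 2.2852; ρ = a/3 = 0.7617
P₀ = 0.070210
Lq = P₀·a^c·ρ / (c!·(1−ρ)²) = 0.070210·11.93318·0.7617/(6·0.05678)
= 1.87343

Final: 1.87343


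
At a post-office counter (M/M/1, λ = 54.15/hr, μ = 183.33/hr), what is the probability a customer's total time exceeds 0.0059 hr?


W ~ Exponential(μ−λ) for M/M/1.
μ − λ = 183.33 − 54.15 = 129.1800
P(W > t) = e^{−(μ−λ)t} = e^{−0.7622} = 0.466656

Final: 0.466656


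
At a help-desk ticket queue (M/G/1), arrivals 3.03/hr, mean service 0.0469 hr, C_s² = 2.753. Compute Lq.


ρ = λ·E[S] = 3.03·0.0469 = 0.1421
Lq = ρ²(1+C_s²)/(2(1−ρ)) = 0.02019·(1+2.753)/(2·0.8579)
= 0.02019·3.7530/1.7158 = 0.04417

Final: 0.04417


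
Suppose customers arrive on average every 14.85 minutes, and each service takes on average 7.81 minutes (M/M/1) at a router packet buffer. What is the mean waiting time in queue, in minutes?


λ = 60/14.85 = 4.0404 /hr
μ = 60/7.81 = 7.6825 /hr
ρ = λ/μ = 4.0404/7.6825 = 0.5259
Wq = ρ/(μ−λ) = 0.5259/(7.6825−4.0404) = 0.14440 hr
In minutes: 0.14440·60 = 8.664 min

Final: 8.664 min


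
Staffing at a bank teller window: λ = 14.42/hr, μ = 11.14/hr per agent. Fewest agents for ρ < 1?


Stability requires cμ > λ ⇔ c > λ/μ.
λ/μ = 14.42/11.14 = 1.2944
Minimum integer c = ⌊1.2944⌋ + 1 = 2
Check: 2·11.14 = 22.28 > 14.42, while 1·11.14 = 11.14 ≤ 14.42

Final: 2 servers


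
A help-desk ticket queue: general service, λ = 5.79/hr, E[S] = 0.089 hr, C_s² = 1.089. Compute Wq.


ρ = λ·E[S] = 5.79·0.089 = 0.5153
E[S²] = E[S]²(1+C_s²) = 0.089²·(1+1.089) = 0.016547
Wq = λ·E[S²]/(2(1−ρ)) = 5.79·0.016547/(2·0.4847) = 0.09883 hr

Final: 0.09883 hr


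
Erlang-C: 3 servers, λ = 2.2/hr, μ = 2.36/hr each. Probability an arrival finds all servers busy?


a = λ/μ = 0.9322; ρ = a/3 = 0.3107
P₀ = 0.390231 (from M/M/c formula)
C(c,a) = [a^c/(c!(1−ρ))]·P₀ = [0.81009/(6·0.6893)]·0.390231
= 0.19588·0.390231 = 0.076439

Final: 0.076439


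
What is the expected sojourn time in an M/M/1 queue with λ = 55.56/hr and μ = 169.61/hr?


W = 1/(μ−λ) = 1/(169.61 − 55.56) = 1/114.05 = 0.008768 hr

Final: 0.008768 hr


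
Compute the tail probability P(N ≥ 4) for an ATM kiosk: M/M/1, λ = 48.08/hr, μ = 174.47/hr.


ρ = 48.08/174.47 = 0.2756
P(N ≥ n) = ρ^n = 0.2756^4 = 0.005767

Final: 0.005767


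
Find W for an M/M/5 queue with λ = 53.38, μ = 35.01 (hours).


a = 1.5247; ρ = 0.3049; P₀ = 0.217306
Lq = P₀·a^c·ρ/(c!(1−ρ)²) = 0.009419
Wq = Lq/λ = 0.009419/53.38 = 0.0001764 hr
W = Wq + 1/μ = 0.0001764 + 0.02856 = 0.02874 hr

Final: 0.02874 hr


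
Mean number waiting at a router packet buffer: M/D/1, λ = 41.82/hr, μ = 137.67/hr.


ρ = 41.82/137.67 = 0.3038
M/D/1: Lq = ρ²/(2(1−ρ)) = 0.09228/(2·0.6962) = 0.06627

Final: 0.06627


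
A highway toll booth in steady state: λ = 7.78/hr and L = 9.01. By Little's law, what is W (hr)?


W = L/λ = 9.01/7.78 = 1.1581 hr

Final: 1.1581 hr


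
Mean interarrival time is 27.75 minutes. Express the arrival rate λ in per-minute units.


λ = 1/(interarrival time) in consistent units.
1 minute = 1 min, so λ = 1/27.75 = 0.03604 per minute

Final: 0.03604 /min


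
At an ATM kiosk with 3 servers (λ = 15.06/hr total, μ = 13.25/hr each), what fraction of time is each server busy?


ρ = λ/(cμ) = 15.06/(3·13.25) = 15.06/39.75 = 0.3789

Final: 0.3789


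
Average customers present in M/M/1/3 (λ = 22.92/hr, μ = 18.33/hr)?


ρ = 22.92/18.33 = 1.2504
L = ρ[1 − (K+1)ρ^K + Kρ^(K+1)] / [(1−ρ)(1−ρ^(K+1))]
Numerator: 1.2504·(1 − 4·1.955044 + 3·2.444604) = 0.642259
Denominator: (-0.2504)·(-1.444604) = 0.361742
L = 0.642259/0.361742 = 1.7755

Final: 1.7755


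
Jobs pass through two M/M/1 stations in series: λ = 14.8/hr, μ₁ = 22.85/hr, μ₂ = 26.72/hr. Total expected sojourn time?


Each node sees arrival rate λ = 14.8/hr (tandem ⇒ throughput preserved).
W₁ = 1/(μ₁−λ) = 1/(22.85−14.8) = 0.12422 hr
W₂ = 1/(μ₂−λ) = 1/(26.72−14.8) = 0.08389 hr
W_total = W₁ + W₂ = 0.12422 + 0.08389 = 0.20812 hr

Final: 0.20812 hr


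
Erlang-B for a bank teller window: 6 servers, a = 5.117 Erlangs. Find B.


B(c,a) = (a^c/c!) / Σ_{k=0}^{c} a^k/k!
a^6/6! = 24.932166
Σ terms (k=0..6): 1.00000 + 5.11700 + 13.09184 + 22.33032 + 28.56607 + 29.23451 + 24.93217 = 124.271910
B = 24.932166/124.271910 = 0.200626

Final: 0.200626


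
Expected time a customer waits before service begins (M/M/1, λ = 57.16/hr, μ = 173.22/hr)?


ρ = 57.16/173.22 = 0.3300
Wq = ρ/(μ−λ) = 0.3300/(173.22 − 57.16) = 0.3300/116.06 = 0.002843 hr

Final: 0.002843 hr


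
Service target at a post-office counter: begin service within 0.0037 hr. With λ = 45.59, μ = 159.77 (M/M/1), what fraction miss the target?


ρ = 45.59/159.77 = 0.2853
P(Wq > t) = ρ·e^{−(μ−λ)t} = 0.2853·e^{−0.4225}
= 0.2853·0.655429 = 0.187025

Final: 0.187025


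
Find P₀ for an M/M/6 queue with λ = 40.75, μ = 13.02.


a = λ/μ = 40.75/13.02 = 3.1298; ρ = a/c = 0.5216
Σ_{k=0}^{5} a^k/k! (terms k=0..5) = 1.00000 + 3.12980 + 4.89782 + 5.10974 + 3.99811 + 2.50266 = 20.63814
Tail: a^6/(6!(1−ρ)) = 939.93922/(720·0.4784) = 2.72902
P₀ = 1/(20.63814 + 2.72902) = 1/23.36716 = 0.042795

Final: 0.042795


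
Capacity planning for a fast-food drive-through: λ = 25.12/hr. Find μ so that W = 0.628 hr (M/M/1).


W = 1/(μ−λ) ⇒ μ − λ = 1/W = 1/0.628 = 1.5924
μ = λ + 1/W = 25.12 + 1.5924 = 26.7124 per hr

Final: 26.7124 /hr


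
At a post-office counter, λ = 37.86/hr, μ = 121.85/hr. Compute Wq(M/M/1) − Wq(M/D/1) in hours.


ρ = 37.86/121.85 = 0.3107
Wq(M/M/1) = ρ/(μ−λ) = 0.3107/83.99 = 0.003699 hr
Wq(M/D/1) = ρ/(2(μ−λ)) = 0.001850 hr
Savings = 0.003699 − 0.001850 = 0.001850 hr

Final: 0.001850 hr


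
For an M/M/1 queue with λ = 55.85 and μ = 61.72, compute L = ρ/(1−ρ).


ρ = λ/μ = 55.85/61.72 = 0.9049
L = ρ/(1−ρ) = 0.9049/(1 − 0.9049) = 0.9049/0.09511 = 9.5145

Final: 9.5145


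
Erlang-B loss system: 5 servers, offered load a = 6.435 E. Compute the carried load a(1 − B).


B(5,6.435) = 0.389710 (Erlang-B)
Carried load = a(1 − B) = 6.435·(1 − 0.389710) = 6.435·0.610290 = 3.9272 E

Final: 3.9272 Erlangs


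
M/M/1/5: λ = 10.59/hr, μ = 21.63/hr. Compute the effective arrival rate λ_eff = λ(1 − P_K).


ρ = 0.4896; P_K = (1−ρ)ρ^5/(1−ρ^6) = 0.014559
λ_eff = λ(1 − P_K) = 10.59·(1 − 0.014559) = 10.59·0.985441 = 10.4358 /hr

Final: 10.4358 /hr


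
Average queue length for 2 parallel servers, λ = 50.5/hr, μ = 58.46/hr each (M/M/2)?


a = λ/μ = 0.8638; ρ = a/2 = 0.4319
P₀ = 0.396727
Lq = P₀·a^c·ρ / (c!·(1−ρ)²) = 0.396727·0.74622·0.4319/(2·0.32272)
= 0.19811

Final: 0.19811


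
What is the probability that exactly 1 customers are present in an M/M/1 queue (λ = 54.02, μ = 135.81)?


ρ = 54.02/135.81 = 0.3978
P_n = (1−ρ)·ρ^n = (1 − 0.3978)·0.3978^1 = 0.6022·0.397762 = 0.239547

Final: 0.239547


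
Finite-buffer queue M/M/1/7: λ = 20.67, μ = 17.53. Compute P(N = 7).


ρ = λ/μ = 20.67/17.53 = 1.1791
P_K = (1−ρ)ρ^K/(1−ρ^(K+1)) = (-0.1791·3.168910)/(1 − 3.736530)
= -0.567620/-2.736530 = 0.207423

Final: 0.207423


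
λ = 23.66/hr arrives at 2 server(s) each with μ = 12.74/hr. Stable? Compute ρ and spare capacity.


Total capacity cμ = 2·12.74 = 25.48/hr
ρ = λ/(cμ) = 23.66/25.48 = 0.9286
Stable ⇔ ρ < 1: YES
Spare capacity = cμ − λ = 25.48 − 23.66 = 1.82/hr

Final: ρ = 0.9286; stable; margin = 1.82/hr


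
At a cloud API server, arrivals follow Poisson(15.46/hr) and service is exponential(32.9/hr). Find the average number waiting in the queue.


ρ = 15.46/32.9 = 0.4699
Lq = ρ²/(1−ρ) = 0.2208/0.5301 = 0.4166

Final: 0.4166


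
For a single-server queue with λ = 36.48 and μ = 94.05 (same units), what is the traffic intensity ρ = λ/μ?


ρ = λ/μ = 36.48/94.05 = 0.3879

Final: 0.3879


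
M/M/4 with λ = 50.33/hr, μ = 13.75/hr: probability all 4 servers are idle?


a = λ/μ = 50.33/13.75 = 3.6604; ρ = a/c = 0.9151
Σ_{k=0}^{3} a^k/k! (terms k=0..3) = 1.00000 + 3.66036 + 6.69913 + 8.17375 = 19.53325
Tail: a^4/(4!(1−ρ)) = 179.51342/(24·0.08491) = 88.09099
P₀ = 1/(19.53325 + 88.09099) = 1/107.62424 = 0.009292

Final: 0.009292


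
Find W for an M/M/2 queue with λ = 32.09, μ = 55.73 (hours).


a = 0.5758; ρ = 0.2879; P₀ = 0.552908
Lq = P₀·a^c·ρ/(c!(1−ρ)²) = 0.05204
Wq = Lq/λ = 0.05204/32.09 = 0.001622 hr
W = Wq + 1/μ = 0.001622 + 0.01794 = 0.01957 hr

Final: 0.01957 hr


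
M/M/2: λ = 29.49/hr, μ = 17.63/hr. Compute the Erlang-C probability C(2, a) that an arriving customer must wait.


a = λ/μ = 1.6727; ρ = a/2 = 0.8364
P₀ = 0.089112 (from M/M/c formula)
C(c,a) = [a^c/(c!(1−ρ))]·P₀ = [2.79798/(2·0.1636)]·0.089112
= 8.54912·0.089112 = 0.761829

Final: 0.761829


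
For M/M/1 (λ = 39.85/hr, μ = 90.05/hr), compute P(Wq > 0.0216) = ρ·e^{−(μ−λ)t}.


ρ = 39.85/90.05 = 0.4425
P(Wq > t) = ρ·e^{−(μ−λ)t} = 0.4425·e^{−1.0843}
= 0.4425·0.338132 = 0.149634

Final: 0.149634


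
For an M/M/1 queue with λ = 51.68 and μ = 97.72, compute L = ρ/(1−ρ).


ρ = λ/μ = 51.68/97.72 = 0.5289
L = ρ/(1−ρ) = 0.5289/(1 − 0.5289) = 0.5289/0.4711 = 1.1225

Final: 1.1225


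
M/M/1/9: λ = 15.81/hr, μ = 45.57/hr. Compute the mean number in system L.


ρ = 15.81/45.57 = 0.3469
L = ρ[1 − (K+1)ρ^K + Kρ^(K+1)] / [(1−ρ)(1−ρ^(K+1))]
Numerator: 0.3469·(1 − 10·0.00007282 + 9·0.00002527) = 0.346765
Denominator: (0.6531)·(0.999975) = 0.653045
L = 0.346765/0.653045 = 0.5310

Final: 0.5310


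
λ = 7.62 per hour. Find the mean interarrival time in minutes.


Mean interarrival time = 1/λ = 1/7.62 hour = 0.13123 hour
In minutes: 0.13123 × 60 = 7.8740 min

Final: 7.8740 min


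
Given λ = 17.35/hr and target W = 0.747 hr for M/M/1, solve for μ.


W = 1/(μ−λ) ⇒ μ − λ = 1/W = 1/0.747 = 1.3387
μ = λ + 1/W = 17.35 + 1.3387 = 18.6887 per hr

Final: 18.6887 /hr


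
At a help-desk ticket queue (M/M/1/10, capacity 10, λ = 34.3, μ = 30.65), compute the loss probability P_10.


ρ = λ/μ = 34.3/30.65 = 1.1191
P_K = (1−ρ)ρ^K/(1−ρ^(K+1)) = (-0.1191·3.080608)/(1 − 3.447466)
= -0.366859/-2.447466 = 0.149893

Final: 0.149893


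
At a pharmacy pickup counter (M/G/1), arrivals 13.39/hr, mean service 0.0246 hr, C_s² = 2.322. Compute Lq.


ρ = λ·E[S] = 13.39·0.0246 = 0.3294
Lq = ρ²(1+C_s²)/(2(1−ρ)) = 0.1085·(1+2.322)/(2·0.6706)
= 0.1085·3.3220/1.3412 = 0.26874

Final: 0.26874


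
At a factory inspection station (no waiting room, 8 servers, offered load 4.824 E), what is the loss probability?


B(c,a) = (a^c/c!) / Σ_{k=0}^{c} a^k/k!
a^8/8! = 7.273407
Σ terms (k=0..8): 1.00000 + 4.82400 + 11.63549 + 18.70986 + 22.56410 + 21.76984 + 17.50295 + 12.06203 + 7.27341 = 117.341683
B = 7.273407/117.341683 = 0.061985

Final: 0.061985


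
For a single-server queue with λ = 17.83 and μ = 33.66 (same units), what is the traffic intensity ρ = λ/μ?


ρ = λ/μ = 17.83/33.66 = 0.5297

Final: 0.5297


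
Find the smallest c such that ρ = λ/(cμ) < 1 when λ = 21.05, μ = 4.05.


Stability requires cμ > λ ⇔ c > λ/μ.
λ/μ = 21.05/4.05 = 5.1975
Minimum integer c = ⌊5.1975⌋ + 1 = 6
Check: 6·4.05 = 24.30 > 21.05, while 5·4.05 = 20.25 ≤ 21.05

Final: 6 servers


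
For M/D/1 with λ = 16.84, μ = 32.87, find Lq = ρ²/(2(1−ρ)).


ρ = 16.84/32.87 = 0.5123
M/D/1: Lq = ρ²/(2(1−ρ)) = 0.2625/(2·0.4877) = 0.26910

Final: 0.26910


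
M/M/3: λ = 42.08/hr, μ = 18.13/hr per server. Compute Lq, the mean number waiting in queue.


a = λ/μ = 2.3210; ρ = a/3 = 0.7737
P₀ = 0.065694
Lq = P₀·a^c·ρ / (c!·(1−ρ)²) = 0.065694·12.50356·0.7737/(6·0.05122)
= 2.06769

Final: 2.06769


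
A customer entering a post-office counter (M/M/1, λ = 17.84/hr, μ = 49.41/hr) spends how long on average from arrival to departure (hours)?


W = 1/(μ−λ) = 1/(49.41 − 17.84) = 1/31.57 = 0.03168 hr

Final: 0.03168 hr


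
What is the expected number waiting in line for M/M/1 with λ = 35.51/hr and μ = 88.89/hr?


ρ = 35.51/88.89 = 0.3995
Lq = ρ²/(1−ρ) = 0.1596/0.6005 = 0.2657

Final: 0.2657


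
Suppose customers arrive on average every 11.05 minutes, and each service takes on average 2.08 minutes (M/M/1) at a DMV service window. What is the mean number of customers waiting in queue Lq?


λ = 60/11.05 = 5.4299 /hr
μ = 60/2.08 = 28.8462 /hr
ρ = λ/μ = 5.4299/28.8462 = 0.1882
Lq = ρ²/(1−ρ) = 0.03543/0.8118 = 0.04365

Final: 0.04365


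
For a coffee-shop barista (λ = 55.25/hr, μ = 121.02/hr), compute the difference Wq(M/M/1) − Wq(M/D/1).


ρ = 55.25/121.02 = 0.4565
Wq(M/M/1) = ρ/(μ−λ) = 0.4565/65.77 = 0.006941 hr
Wq(M/D/1) = ρ/(2(μ−λ)) = 0.003471 hr
Savings = 0.006941 − 0.003471 = 0.003471 hr

Final: 0.003471 hr


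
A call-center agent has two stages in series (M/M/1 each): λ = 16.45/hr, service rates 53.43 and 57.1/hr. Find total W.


Each node sees arrival rate λ = 16.45/hr (tandem ⇒ throughput preserved).
W₁ = 1/(μ₁−λ) = 1/(53.43−16.45) = 0.02704 hr
W₂ = 1/(μ₂−λ) = 1/(57.1−16.45) = 0.02460 hr
W_total = W₁ + W₂ = 0.02704 + 0.02460 = 0.05164 hr

Final: 0.05164 hr


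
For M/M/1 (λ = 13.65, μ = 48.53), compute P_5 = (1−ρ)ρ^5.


ρ = 13.65/48.53 = 0.2813
P_n = (1−ρ)·ρ^n = (1 − 0.2813)·0.2813^5 = 0.7187·0.001760 = 0.001265

Final: 0.001265


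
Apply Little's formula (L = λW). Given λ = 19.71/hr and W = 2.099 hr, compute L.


L = λW = 19.71·2.099 = 41.3713

Final: 41.3713


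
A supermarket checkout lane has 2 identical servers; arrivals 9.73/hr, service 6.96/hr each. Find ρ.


ρ = λ/(cμ) = 9.73/(2·6.96) = 9.73/13.92 = 0.6990

Final: 0.6990


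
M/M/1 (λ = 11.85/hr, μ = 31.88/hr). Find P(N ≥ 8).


ρ = 11.85/31.88 = 0.3717
P(N ≥ n) = ρ^n = 0.3717^8 = 0.0003644

Final: 0.0003644


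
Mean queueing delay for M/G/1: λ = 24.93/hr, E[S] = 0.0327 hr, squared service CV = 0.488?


ρ = λ·E[S] = 24.93·0.0327 = 0.8152
E[S²] = E[S]²(1+C_s²) = 0.0327²·(1+0.488) = 0.001591
Wq = λ·E[S²]/(2(1−ρ)) = 24.93·0.001591/(2·0.1848) = 0.10733 hr

Final: 0.10733 hr


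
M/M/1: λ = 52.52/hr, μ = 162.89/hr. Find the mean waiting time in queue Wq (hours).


ρ = 52.52/162.89 = 0.3224
Wq = ρ/(μ−λ) = 0.3224/(162.89 − 52.52) = 0.3224/110.37 = 0.002921 hr

Final: 0.002921 hr


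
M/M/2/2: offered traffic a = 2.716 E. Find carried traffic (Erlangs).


B(2,2.716) = 0.498131 (Erlang-B)
Carried load = a(1 − B) = 2.716·(1 − 0.498131) = 2.716·0.501869 = 1.3631 E

Final: 1.3631 Erlangs


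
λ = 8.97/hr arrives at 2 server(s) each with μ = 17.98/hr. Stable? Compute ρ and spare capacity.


Total capacity cμ = 2·17.98 = 35.96/hr
ρ = λ/(cμ) = 8.97/35.96 = 0.2494
Stable ⇔ ρ < 1: YES
Spare capacity = cμ − λ = 35.96 − 8.97 = 26.99/hr

Final: ρ = 0.2494; stable; margin = 26.99/hr


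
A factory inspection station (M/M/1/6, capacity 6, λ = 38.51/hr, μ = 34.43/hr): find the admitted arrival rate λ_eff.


ρ = 1.1185; P_K = (1−ρ)ρ^6/(1−ρ^7) = 0.194973
λ_eff = λ(1 − P_K) = 38.51·(1 − 0.194973) = 38.51·0.805027 = 31.0016 /hr

Final: 31.0016 /hr


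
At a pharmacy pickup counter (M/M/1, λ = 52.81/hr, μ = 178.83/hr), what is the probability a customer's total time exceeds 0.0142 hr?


W ~ Exponential(μ−λ) for M/M/1.
μ − λ = 178.83 − 52.81 = 126.0200
P(W > t) = e^{−(μ−λ)t} = e^{−1.7895} = 0.167046

Final: 0.167046


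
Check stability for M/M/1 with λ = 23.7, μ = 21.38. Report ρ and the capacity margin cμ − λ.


Total capacity cμ = 1·21.38 = 21.38/hr
ρ = λ/(cμ) = 23.7/21.38 = 1.1085
Stable ⇔ ρ < 1: NO
Spare capacity = cμ − λ = 21.38 − 23.7 = -2.32/hr

Final: ρ = 1.1085; unstable; margin = -2.32/hr


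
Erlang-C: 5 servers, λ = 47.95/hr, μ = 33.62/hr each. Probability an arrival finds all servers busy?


a = λ/μ = 1.4262; ρ = a/5 = 0.2852
P₀ = 0.239921 (from M/M/c formula)
C(c,a) = [a^c/(c!(1−ρ))]·P₀ = [5.90139/(120·0.7148)]·0.239921
= 0.06880·0.239921 = 0.016508

Final: 0.016508


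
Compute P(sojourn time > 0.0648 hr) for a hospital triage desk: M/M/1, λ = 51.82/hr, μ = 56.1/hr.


W ~ Exponential(μ−λ) for M/M/1.
μ − λ = 56.1 − 51.82 = 4.2800
P(W > t) = e^{−(μ−λ)t} = e^{−0.2773} = 0.757794

Final: 0.757794


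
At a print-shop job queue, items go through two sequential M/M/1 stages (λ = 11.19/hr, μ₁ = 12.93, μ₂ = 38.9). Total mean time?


Each node sees arrival rate λ = 11.19/hr (tandem ⇒ throughput preserved).
W₁ = 1/(μ₁−λ) = 1/(12.93−11.19) = 0.57471 hr
W₂ = 1/(μ₂−λ) = 1/(38.9−11.19) = 0.03609 hr
W_total = W₁ + W₂ = 0.57471 + 0.03609 = 0.61080 hr

Final: 0.61080 hr


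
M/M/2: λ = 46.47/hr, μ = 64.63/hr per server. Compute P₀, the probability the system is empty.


a = λ/μ = 46.47/64.63 = 0.7190; ρ = a/c = 0.3595
Σ_{k=0}^{1} a^k/k! (terms k=0..1) = 1.00000 + 0.71902 = 1.71902
Tail: a^2/(2!(1−ρ)) = 0.51698/(2·0.6405) = 0.40358
P₀ = 1/(1.71902 + 0.40358) = 1/2.12260 = 0.471120

Final: 0.471120


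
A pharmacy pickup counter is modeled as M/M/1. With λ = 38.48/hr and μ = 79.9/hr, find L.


ρ = λ/μ = 38.48/79.9 = 0.4816
L = ρ/(1−ρ) = 0.4816/(1 − 0.4816) = 0.4816/0.5184 = 0.9290

Final: 0.9290


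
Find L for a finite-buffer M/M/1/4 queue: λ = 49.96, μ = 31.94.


ρ = 49.96/31.94 = 1.5642
L = ρ[1 − (K+1)ρ^K + Kρ^(K+1)] / [(1−ρ)(1−ρ^(K+1))]
Numerator: 1.5642·(1 − 5·5.986184 + 4·9.363487) = 13.331570
Denominator: (-0.5642)·(-8.363487) = 4.718536
L = 13.331570/4.718536 = 2.8254

Final: 2.8254


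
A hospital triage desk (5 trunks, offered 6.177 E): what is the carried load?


B(5,6.177) = 0.372582 (Erlang-B)
Carried load = a(1 − B) = 6.177·(1 − 0.372582) = 6.177·0.627418 = 3.8756 E

Final: 3.8756 Erlangs


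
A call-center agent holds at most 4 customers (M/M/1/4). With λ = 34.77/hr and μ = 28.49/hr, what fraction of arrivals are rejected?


ρ = λ/μ = 34.77/28.49 = 1.2204
P_K = (1−ρ)ρ^K/(1−ρ^(K+1)) = (-0.2204·2.218447)/(1 − 2.707455)
= -0.489008/-1.707455 = 0.286396

Final: 0.286396


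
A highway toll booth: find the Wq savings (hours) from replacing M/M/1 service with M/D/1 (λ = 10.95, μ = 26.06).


ρ = 10.95/26.06 = 0.4202
Wq(M/M/1) = ρ/(μ−λ) = 0.4202/15.11 = 0.02781 hr
Wq(M/D/1) = ρ/(2(μ−λ)) = 0.01390 hr
Savings = 0.02781 − 0.01390 = 0.01390 hr

Final: 0.01390 hr


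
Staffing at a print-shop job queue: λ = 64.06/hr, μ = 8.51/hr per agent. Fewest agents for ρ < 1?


Stability requires cμ > λ ⇔ c > λ/μ.
λ/μ = 64.06/8.51 = 7.5276
Minimum integer c = ⌊7.5276⌋ + 1 = 8
Check: 8·8.51 = 68.08 > 64.06, while 7·8.51 = 59.57 ≤ 64.06

Final: 8 servers


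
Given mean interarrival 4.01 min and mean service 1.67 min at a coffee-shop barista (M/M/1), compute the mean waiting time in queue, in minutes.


λ = 60/4.01 = 14.9626 /hr
μ = 60/1.67 = 35.9281 /hr
ρ = λ/μ = 14.9626/35.9281 = 0.4165
Wq = ρ/(μ−λ) = 0.4165/(35.9281−14.9626) = 0.01986 hr
In minutes: 0.01986·60 = 1.192 min

Final: 1.192 min


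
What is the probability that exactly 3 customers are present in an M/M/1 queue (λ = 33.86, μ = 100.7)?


ρ = 33.86/100.7 = 0.3362
P_n = (1−ρ)·ρ^n = (1 − 0.3362)·0.3362^3 = 0.6638·0.038017 = 0.025234

Final: 0.025234


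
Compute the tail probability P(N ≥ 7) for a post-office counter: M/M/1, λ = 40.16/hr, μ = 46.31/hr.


ρ = 40.16/46.31 = 0.8672
P(N ≥ n) = ρ^n = 0.8672^7 = 0.368835

Final: 0.368835


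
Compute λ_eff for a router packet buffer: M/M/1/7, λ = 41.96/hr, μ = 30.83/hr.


ρ = 1.3610; P_K = (1−ρ)ρ^7/(1−ρ^8) = 0.289874
λ_eff = λ(1 − P_K) = 41.96·(1 − 0.289874) = 41.96·0.710126 = 29.7969 /hr

Final: 29.7969 /hr


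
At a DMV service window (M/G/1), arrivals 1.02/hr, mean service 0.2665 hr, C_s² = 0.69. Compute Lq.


ρ = λ·E[S] = 1.02·0.2665 = 0.2718
Lq = ρ²(1+C_s²)/(2(1−ρ)) = 0.07389·(1+0.69)/(2·0.7282)
= 0.07389·1.6900/1.4563 = 0.08575

Final: 0.08575


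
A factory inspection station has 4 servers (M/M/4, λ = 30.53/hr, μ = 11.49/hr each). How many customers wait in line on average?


a = λ/μ = 2.6571; ρ = a/4 = 0.6643
P₀ = 0.060606
Lq = P₀·a^c·ρ / (c!·(1−ρ)²) = 0.060606·49.84563·0.6643/(24·0.11271)
= 0.74183

Final: 0.74183


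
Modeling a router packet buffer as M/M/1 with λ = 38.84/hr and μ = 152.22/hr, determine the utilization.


ρ = λ/μ = 38.84/152.22 = 0.2552

Final: 0.2552


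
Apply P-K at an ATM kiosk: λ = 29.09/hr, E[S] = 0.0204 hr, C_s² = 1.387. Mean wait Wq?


ρ = λ·E[S] = 29.09·0.0204 = 0.5934
E[S²] = E[S]²(1+C_s²) = 0.0204²·(1+1.387) = 0.0009934
Wq = λ·E[S²]/(2(1−ρ)) = 29.09·0.0009934/(2·0.4066) = 0.03554 hr

Final: 0.03554 hr


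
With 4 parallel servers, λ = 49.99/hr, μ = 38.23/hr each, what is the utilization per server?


ρ = λ/(cμ) = 49.99/(4·38.23) = 49.99/152.92 = 0.3269

Final: 0.3269


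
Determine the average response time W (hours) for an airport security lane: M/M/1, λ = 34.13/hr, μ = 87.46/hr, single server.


W = 1/(μ−λ) = 1/(87.46 − 34.13) = 1/53.33 = 0.01875 hr

Final: 0.01875 hr


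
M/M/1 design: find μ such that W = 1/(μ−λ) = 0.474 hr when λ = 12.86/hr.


W = 1/(μ−λ) ⇒ μ − λ = 1/W = 1/0.474 = 2.1097
μ = λ + 1/W = 12.86 + 2.1097 = 14.9697 per hr

Final: 14.9697 /hr


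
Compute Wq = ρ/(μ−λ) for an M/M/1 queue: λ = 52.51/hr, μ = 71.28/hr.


ρ = 52.51/71.28 = 0.7367
Wq = ρ/(μ−λ) = 0.7367/(71.28 − 52.51) = 0.7367/18.77 = 0.03925 hr

Final: 0.03925 hr


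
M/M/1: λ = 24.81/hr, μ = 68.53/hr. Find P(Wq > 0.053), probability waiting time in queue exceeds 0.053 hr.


ρ = 24.81/68.53 = 0.3620
P(Wq > t) = ρ·e^{−(μ−λ)t} = 0.3620·e^{−2.3172}
= 0.3620·0.098553 = 0.035679

Final: 0.035679


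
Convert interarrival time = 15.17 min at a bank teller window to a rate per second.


λ = 1/(interarrival time) in consistent units.
1 second = 0.0166667 min, so λ = 0.0166667/15.17 = 0.001099 per second

Final: 0.001099 /sec


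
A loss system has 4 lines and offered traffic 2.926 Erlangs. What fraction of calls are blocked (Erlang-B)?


B(c,a) = (a^c/c!) / Σ_{k=0}^{c} a^k/k!
a^4/4! = 3.054120
Σ terms (k=0..4): 1.00000 + 2.92600 + 4.28074 + 4.17515 + 3.05412 = 15.436004
B = 3.054120/15.436004 = 0.197857

Final: 0.197857


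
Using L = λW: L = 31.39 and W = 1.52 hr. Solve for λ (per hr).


λ = L/W = 31.39/1.52 = 20.6513 /hr

Final: 20.6513 /hr


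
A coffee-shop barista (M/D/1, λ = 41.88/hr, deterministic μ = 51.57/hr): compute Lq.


ρ = 41.88/51.57 = 0.8121
M/D/1: Lq = ρ²/(2(1−ρ)) = 0.6595/(2·0.1879) = 1.75494

Final: 1.75494


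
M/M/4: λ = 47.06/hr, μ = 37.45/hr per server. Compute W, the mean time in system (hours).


a = 1.2566; ρ = 0.3142; P₀ = 0.283420
Lq = P₀·a^c·ρ/(c!(1−ρ)²) = 0.01967
Wq = Lq/λ = 0.01967/47.06 = 0.0004179 hr
W = Wq + 1/μ = 0.0004179 + 0.02670 = 0.02712 hr

Final: 0.02712 hr


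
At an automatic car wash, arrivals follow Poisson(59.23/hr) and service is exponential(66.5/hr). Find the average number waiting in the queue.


ρ = 59.23/66.5 = 0.8907
Lq = ρ²/(1−ρ) = 0.7933/0.1093 = 7.2565

Final: 7.2565


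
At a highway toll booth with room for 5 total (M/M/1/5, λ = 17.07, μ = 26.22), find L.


ρ = 17.07/26.22 = 0.6510
L = ρ[1 − (K+1)ρ^K + Kρ^(K+1)] / [(1−ρ)(1−ρ^(K+1))]
Numerator: 0.6510·(1 − 6·0.116951 + 5·0.076139) = 0.442041
Denominator: (0.3490)·(0.923861) = 0.322400
L = 0.442041/0.322400 = 1.3711

Final: 1.3711


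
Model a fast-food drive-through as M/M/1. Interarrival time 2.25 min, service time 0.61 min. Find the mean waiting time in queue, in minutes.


λ = 60/2.25 = 26.6667 /hr
μ = 60/0.61 = 98.3607 /hr
ρ = λ/μ = 26.6667/98.3607 = 0.2711
Wq = ρ/(μ−λ) = 0.2711/(98.3607−26.6667) = 0.003782 hr
In minutes: 0.003782·60 = 0.2269 min

Final: 0.2269 min


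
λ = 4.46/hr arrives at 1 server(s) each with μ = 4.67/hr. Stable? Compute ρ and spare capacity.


Total capacity cμ = 1·4.67 = 4.67/hr
ρ = λ/(cμ) = 4.46/4.67 = 0.9550
Stable ⇔ ρ < 1: YES
Spare capacity = cμ − λ = 4.67 − 4.46 = 0.21/hr

Final: ρ = 0.9550; stable; margin = 0.21/hr


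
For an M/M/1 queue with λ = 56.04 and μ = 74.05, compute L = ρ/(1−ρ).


ρ = λ/μ = 56.04/74.05 = 0.7568
L = ρ/(1−ρ) = 0.7568/(1 − 0.7568) = 0.7568/0.2432 = 3.1116

Final: 3.1116


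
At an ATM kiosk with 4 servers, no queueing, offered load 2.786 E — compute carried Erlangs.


B(4,2.786) = 0.182149 (Erlang-B)
Carried load = a(1 − B) = 2.786·(1 − 0.182149) = 2.786·0.817851 = 2.2785 E

Final: 2.2785 Erlangs


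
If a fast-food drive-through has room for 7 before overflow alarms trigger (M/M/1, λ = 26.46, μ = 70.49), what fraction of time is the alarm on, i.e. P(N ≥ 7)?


ρ = 26.46/70.49 = 0.3754
P(N ≥ n) = ρ^n = 0.3754^7 = 0.001050

Final: 0.001050


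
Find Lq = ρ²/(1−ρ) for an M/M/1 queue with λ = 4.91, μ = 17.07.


ρ = 4.91/17.07 = 0.2876
Lq = ρ²/(1−ρ) = 0.08274/0.7124 = 0.1161

Final: 0.1161


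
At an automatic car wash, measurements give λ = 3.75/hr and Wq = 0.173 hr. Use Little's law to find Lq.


Lq = λWq = 3.75·0.173 = 0.6487

Final: 0.6487


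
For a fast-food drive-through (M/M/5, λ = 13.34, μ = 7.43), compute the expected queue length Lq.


a = λ/μ = 1.7954; ρ = a/5 = 0.3591
P₀ = 0.165362
Lq = P₀·a^c·ρ / (c!·(1−ρ)²) = 0.165362·18.65671·0.3591/(120·0.41077)
= 0.02247

Final: 0.02247


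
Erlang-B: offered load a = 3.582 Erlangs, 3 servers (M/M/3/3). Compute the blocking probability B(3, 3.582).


B(c,a) = (a^c/c!) / Σ_{k=0}^{c} a^k/k!
a^3/3! = 7.659942
Σ terms (k=0..3): 1.00000 + 3.58200 + 6.41536 + 7.65994 = 18.657304
B = 7.659942/18.657304 = 0.410560

Final: 0.410560
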